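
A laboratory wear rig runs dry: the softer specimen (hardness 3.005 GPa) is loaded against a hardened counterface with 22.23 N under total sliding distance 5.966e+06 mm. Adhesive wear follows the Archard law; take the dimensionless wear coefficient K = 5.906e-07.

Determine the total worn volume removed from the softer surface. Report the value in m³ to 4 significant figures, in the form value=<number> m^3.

value=2.607e-11 m^3

All arithmetic keeps exact precision, and the intermediates are printed rounded; one last rounding, at four significant digits.
Total distance L = 5.966e+06 mm = 5966 m.
Hardness H = 3.005 GPa = 3.005e+09 Pa.
Restated in SI base units: W = 22.23 N, H = 3.005e+09 Pa, K = 5.906e-07.
Wear volume V = K·W·L/H = 5.906e-07 · 22.23 · 5966 / 3.005e+09 = 2.607e-11 m³.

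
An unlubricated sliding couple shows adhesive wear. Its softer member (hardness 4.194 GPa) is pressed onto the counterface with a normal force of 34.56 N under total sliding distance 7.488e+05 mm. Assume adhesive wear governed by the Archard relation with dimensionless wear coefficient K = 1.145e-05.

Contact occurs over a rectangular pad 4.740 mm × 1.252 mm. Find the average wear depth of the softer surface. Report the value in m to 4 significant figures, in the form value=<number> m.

value=1.191e-05 m

The algebra maintains full float precision; the intermediates are shown rounded, and a single final rounding to 4 significant figures.
Distance L = 7.488e+05 mm = 748.8 m.
Hardness H = 4.194 GPa = 4.194e+09 Pa.
Pad sides 4.740 mm × 1.252 mm = 0.004740 m × 0.001252 m. Contact area A = 0.004740 m × 0.001252 m = 5.934e-06 m².
Working in SI base units: W = 34.56 N, H = 4.194e+09 Pa, K = 1.145e-05.
Wear volume V = K·W·L/H = 1.145e-05 · 34.56 · 748.8 / 4.194e+09 = 7.065e-11 m³.
Average depth h = V/A = 7.065e-11 / 5.934e-06 = 1.191e-05 m.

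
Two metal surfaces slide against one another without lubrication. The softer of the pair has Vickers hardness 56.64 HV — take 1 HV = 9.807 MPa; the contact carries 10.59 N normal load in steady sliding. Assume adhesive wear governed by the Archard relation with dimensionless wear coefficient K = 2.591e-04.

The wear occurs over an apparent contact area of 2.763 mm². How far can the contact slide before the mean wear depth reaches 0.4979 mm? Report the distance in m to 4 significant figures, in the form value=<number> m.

Intermediates appear rounded. All working math carries full float precision, and rounded once at the end, at four significant digits.
Convert: Hardness H = 56.64 HV × 9.807 MPa/HV = 555.5 MPa = 5.555e+08 Pa.
Convert: Contact area A = 2.763 mm² = 2.763e-06 m².
Convert: Depth limit h_lim = 0.4979 mm = 4.979e-04 m.
In SI base units: W = 10.59 N, H = 5.555e+08 Pa, K = 2.591e-04.
Wearable volume V_lim = h_lim·A = 4.979e-04 · 2.763e-06 = 1.376e-09 m³.
So the life L = V_lim·H/(K·W) = 1.376e-09 · 5.555e+08 / (2.591e-04 · 10.59) = 278.5 m.

value=278.5 m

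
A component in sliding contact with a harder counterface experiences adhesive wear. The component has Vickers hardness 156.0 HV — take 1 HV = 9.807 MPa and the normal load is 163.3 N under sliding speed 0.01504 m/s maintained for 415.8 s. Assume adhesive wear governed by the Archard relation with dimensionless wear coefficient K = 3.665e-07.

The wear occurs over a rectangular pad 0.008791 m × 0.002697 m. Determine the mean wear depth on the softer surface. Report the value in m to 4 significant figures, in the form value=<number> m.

The algebra runs at full precision. Intermediates are printed rounded — a lone final rounding: 4 significant digits.
Distance covered L = v·t = 0.01504 m/s × 415.8 s = 6.254 m.
Hardness H = 156.0 HV × 9.807 MPa/HV = 1530 MPa = 1.530e+09 Pa.
Contact area A = 0.008791 m × 0.002697 m = 2.371e-05 m².
Collected in SI base units: W = 163.3 N, H = 1.530e+09 Pa, K = 3.665e-07.
Archard volume V = K·W·L/H = 3.665e-07 · 163.3 · 6.254 / 1.530e+09 = 2.446e-13 m³.
Depth of wear h = V/A = 2.446e-13 / 2.371e-05 = 1.032e-08 m.

value=1.032e-08 m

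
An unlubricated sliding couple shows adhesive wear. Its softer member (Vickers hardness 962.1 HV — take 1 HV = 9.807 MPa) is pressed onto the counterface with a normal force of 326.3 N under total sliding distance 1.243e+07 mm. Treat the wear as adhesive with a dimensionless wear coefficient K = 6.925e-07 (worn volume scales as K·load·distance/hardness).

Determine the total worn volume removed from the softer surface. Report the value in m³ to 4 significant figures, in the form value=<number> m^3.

value=2.977e-10 m^3

Every step carries full precision — printed values are rounded — rounded just once to 4 significant digits.
Convert: Path length L = 1.243e+07 mm = 1.243e+04 m.
Convert: Hardness H = 962.1 HV × 9.807 MPa/HV = 9435 MPa = 9.435e+09 Pa.
In SI base units: W = 326.3 N, H = 9.435e+09 Pa, K = 6.925e-07.
Archard volume V = K·W·L/H = 6.925e-07 · 326.3 · 1.243e+04 / 9.435e+09 = 2.977e-10 m³.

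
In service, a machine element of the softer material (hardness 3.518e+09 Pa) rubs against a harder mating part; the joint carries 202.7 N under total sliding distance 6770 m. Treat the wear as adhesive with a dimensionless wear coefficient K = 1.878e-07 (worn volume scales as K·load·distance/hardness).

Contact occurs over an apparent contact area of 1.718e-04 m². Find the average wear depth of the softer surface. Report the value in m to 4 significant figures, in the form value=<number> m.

Intermediate values appear rounded; the computation holds full precision. Rounded just once, at four significant figures.
Working in SI base units: W = 202.7 N, H = 3.518e+09 Pa, K = 1.878e-07.
Archard volume V = K·W·L/H = 1.878e-07 · 202.7 · 6770 / 3.518e+09 = 7.326e-11 m³.
Wear depth h = V/A = 7.326e-11 / 1.718e-04 = 4.264e-07 m.

value=4.264e-07 m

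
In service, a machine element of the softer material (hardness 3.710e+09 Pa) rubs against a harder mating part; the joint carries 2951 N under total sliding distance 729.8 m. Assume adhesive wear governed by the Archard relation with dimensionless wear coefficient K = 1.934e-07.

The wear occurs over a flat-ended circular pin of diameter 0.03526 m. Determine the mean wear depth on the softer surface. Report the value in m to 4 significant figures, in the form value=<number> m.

value=1.150e-07 m

Each operation holds exact precision. The intermediates are displayed rounded. Rounded just once: 4 significant digits.
Contact area A = π·d²/4 = π·(0.03526 m)²/4 = 9.765e-04 m².
In SI base units: W = 2951 N, H = 3.710e+09 Pa, K = 1.934e-07.
Wear volume V = K·W·L/H = 1.934e-07 · 2951 · 729.8 / 3.710e+09 = 1.123e-10 m³.
Average depth h = V/A = 1.123e-10 / 9.765e-04 = 1.150e-07 m.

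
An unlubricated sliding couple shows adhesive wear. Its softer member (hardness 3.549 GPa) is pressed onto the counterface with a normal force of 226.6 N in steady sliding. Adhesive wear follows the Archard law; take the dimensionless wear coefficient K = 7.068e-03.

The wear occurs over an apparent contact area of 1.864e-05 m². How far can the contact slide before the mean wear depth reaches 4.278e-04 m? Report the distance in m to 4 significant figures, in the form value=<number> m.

value=17.67 m

Shown intermediates are rounded — all arithmetic runs at exact precision. Rounded once at the end: 4 significant figures.
Convert: Hardness H = 3.549 GPa = 3.549e+09 Pa.
In SI base units: W = 226.6 N, H = 3.549e+09 Pa, K = 7.068e-03.
Allowed volume V_lim = h_lim·A = 4.278e-04 · 1.864e-05 = 7.974e-09 m³.
Life L = V_lim·H/(K·W) = 7.974e-09 · 3.549e+09 / (7.068e-03 · 226.6) = 17.67 m.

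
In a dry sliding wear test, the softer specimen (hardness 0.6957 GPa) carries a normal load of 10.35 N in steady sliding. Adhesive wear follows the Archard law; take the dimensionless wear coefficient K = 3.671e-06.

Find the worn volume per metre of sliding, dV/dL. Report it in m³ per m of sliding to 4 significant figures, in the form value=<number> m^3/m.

value=5.461e-14 m^3/m

Intermediate values are displayed rounded. The computation runs at full precision — one last rounding: 4 significant figures.
Convert: Hardness H = 0.6957 GPa = 6.957e+08 Pa.
SI base units throughout: W = 10.35 N, H = 6.957e+08 Pa, K = 3.671e-06.
Volumetric rate dV/dL = K·W/H (no L dependence): 3.671e-06 · 10.35 / 6.957e+08 = 5.461e-14 m³/m.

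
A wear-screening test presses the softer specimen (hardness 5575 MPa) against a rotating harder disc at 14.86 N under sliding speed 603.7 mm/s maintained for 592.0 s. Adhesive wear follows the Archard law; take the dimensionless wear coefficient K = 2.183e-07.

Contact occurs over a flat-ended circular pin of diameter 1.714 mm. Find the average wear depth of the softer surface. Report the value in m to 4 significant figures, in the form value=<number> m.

value=9.013e-08 m

Intermediate values are printed rounded, and each operation keeps exact precision, and a single final rounding: 4 significant digits.
Sliding speed v = 603.7 mm/s = 0.6037 m/s. Distance L = v·t = 0.6037 m/s × 592.0 s = 357.4 m.
Hardness H = 5575 MPa = 5.575e+09 Pa.
Pin diameter d = 1.714 mm = 0.001714 m. Contact area A = π·d²/4 = π·(0.001714 m)²/4 = 2.307e-06 m².
Expressed in SI base units: W = 14.86 N, H = 5.575e+09 Pa, K = 2.183e-07.
Worn volume V = K·W·L/H = 2.183e-07 · 14.86 · 357.4 / 5.575e+09 = 2.080e-13 m³.
Wear depth h = V/A = 2.080e-13 / 2.307e-06 = 9.013e-08 m.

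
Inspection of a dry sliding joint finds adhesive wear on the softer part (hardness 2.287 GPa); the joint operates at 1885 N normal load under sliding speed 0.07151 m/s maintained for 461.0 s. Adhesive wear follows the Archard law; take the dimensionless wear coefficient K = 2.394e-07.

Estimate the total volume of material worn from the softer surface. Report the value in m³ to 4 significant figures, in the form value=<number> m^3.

value=6.505e-12 m^3

Intermediates appear rounded. The computation runs at full precision; rounded once at the end: 4 significant figures.
Convert: Distance L = v·t = 0.07151 m/s × 461.0 s = 32.97 m.
Convert: Hardness H = 2.287 GPa = 2.287e+09 Pa.
Collected in SI base units: W = 1885 N, H = 2.287e+09 Pa, K = 2.394e-07.
Worn volume V = K·W·L/H = 2.394e-07 · 1885 · 32.97 / 2.287e+09 = 6.505e-12 m³.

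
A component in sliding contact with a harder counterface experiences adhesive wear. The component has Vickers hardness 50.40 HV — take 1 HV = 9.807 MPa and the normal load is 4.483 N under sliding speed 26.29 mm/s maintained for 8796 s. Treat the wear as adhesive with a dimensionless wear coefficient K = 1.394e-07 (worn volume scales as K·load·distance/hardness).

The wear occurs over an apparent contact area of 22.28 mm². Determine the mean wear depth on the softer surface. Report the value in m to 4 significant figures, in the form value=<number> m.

value=1.312e-08 m

The computation keeps exact precision — shown intermediates are rounded — rounded just once to four significant digits.
Convert: Sliding speed v = 26.29 mm/s = 0.02629 m/s. The distance L = v·t = 0.02629 m/s × 8796 s = 231.2 m.
Convert: Hardness H = 50.40 HV × 9.807 MPa/HV = 494.3 MPa = 4.943e+08 Pa.
Convert: Contact area A = 22.28 mm² = 2.228e-05 m².
In SI base units, W = 4.483 N, H = 4.943e+08 Pa, K = 1.394e-07.
The Archard volume V = K·W·L/H = 1.394e-07 · 4.483 · 231.2 / 4.943e+08 = 2.924e-13 m³.
Wear depth h = V/A = 2.924e-13 / 2.228e-05 = 1.312e-08 m.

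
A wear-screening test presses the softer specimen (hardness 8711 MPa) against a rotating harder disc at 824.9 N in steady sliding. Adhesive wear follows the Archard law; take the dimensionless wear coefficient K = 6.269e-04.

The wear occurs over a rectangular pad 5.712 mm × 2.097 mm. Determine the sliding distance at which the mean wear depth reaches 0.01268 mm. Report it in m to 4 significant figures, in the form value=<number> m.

value=2.558 m

The intermediates appear rounded. All working math holds exact precision — one last rounding, at 4 significant digits.
Hardness H = 8711 MPa = 8.711e+09 Pa.
Pad sides 5.712 mm × 2.097 mm = 0.005712 m × 0.002097 m. Contact area A = 0.005712 m × 0.002097 m = 1.198e-05 m².
Depth limit h_lim = 0.01268 mm = 1.268e-05 m.
Collected in SI base units: W = 824.9 N, H = 8.711e+09 Pa, K = 6.269e-04.
Wearable volume V_lim = h_lim·A = 1.268e-05 · 1.198e-05 = 1.519e-10 m³.
Life L = V_lim·H/(K·W) = 1.519e-10 · 8.711e+09 / (6.269e-04 · 824.9) = 2.558 m.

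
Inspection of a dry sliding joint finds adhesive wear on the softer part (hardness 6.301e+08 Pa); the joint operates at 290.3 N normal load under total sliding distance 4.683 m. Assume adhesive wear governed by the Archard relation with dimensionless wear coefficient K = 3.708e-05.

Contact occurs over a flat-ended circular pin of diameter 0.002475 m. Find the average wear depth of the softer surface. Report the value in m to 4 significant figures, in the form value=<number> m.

The algebra keeps full precision — intermediate values appear rounded. Rounded once at the end, at 4 significant digits.
Convert: Contact area A = π·d²/4 = π·(0.002475 m)²/4 = 4.811e-06 m².
Expressed in SI base units: W = 290.3 N, H = 6.301e+08 Pa, K = 3.708e-05.
Wear volume V = K·W·L/H = 3.708e-05 · 290.3 · 4.683 / 6.301e+08 = 8.000e-11 m³.
Depth of wear h = V/A = 8.000e-11 / 4.811e-06 = 1.663e-05 m.

value=1.663e-05 m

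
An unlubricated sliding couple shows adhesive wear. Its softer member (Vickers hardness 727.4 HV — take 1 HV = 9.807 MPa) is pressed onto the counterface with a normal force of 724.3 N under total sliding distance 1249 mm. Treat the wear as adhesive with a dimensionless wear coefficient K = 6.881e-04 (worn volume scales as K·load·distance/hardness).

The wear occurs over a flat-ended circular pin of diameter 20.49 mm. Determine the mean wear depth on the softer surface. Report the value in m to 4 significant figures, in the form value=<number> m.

All working math holds exact precision. Intermediate values appear rounded, and one last rounding: four significant digits.
Convert: Total distance L = 1249 mm = 1.249 m.
Convert: Hardness H = 727.4 HV × 9.807 MPa/HV = 7134 MPa = 7.134e+09 Pa.
Convert: Pin diameter d = 20.49 mm = 0.02049 m. Contact area A = π·d²/4 = π·(0.02049 m)²/4 = 3.297e-04 m².
Expressed in SI base units: W = 724.3 N, H = 7.134e+09 Pa, K = 6.881e-04.
Archard relation: V = K·W·L/H = 6.881e-04 · 724.3 · 1.249 / 7.134e+09 = 8.726e-11 m³.
Average depth h = V/A = 8.726e-11 / 3.297e-04 = 2.646e-07 m.

value=2.646e-07 m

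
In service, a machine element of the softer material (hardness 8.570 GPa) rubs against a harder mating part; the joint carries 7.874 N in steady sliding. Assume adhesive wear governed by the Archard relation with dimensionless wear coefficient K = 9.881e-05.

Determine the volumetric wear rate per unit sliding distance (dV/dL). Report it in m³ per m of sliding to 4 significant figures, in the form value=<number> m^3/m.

value=9.079e-14 m^3/m

Intermediates are shown rounded, and every step carries exact precision — a lone final rounding, at 4 significant figures.
Convert: Hardness H = 8.570 GPa = 8.570e+09 Pa.
SI base units throughout: W = 7.874 N, H = 8.570e+09 Pa, K = 9.881e-05.
The wear rate dV/dL = K·W/H, so: 9.881e-05 · 7.874 / 8.570e+09 = 9.079e-14 m³/m.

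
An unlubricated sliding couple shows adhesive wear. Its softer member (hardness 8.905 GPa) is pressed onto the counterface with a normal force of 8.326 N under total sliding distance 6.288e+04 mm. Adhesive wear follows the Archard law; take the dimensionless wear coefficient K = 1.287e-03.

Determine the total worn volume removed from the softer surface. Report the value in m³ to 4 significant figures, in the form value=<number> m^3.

value=7.566e-11 m^3

The computation runs at full precision. Intermediate values are shown rounded; a single final rounding, at 4 significant figures.
Convert: Sliding distance L = 6.288e+04 mm = 62.88 m.
Convert: Hardness H = 8.905 GPa = 8.905e+09 Pa.
As SI base values: W = 8.326 N, H = 8.905e+09 Pa, K = 1.287e-03.
The Archard volume V = K·W·L/H = 1.287e-03 · 8.326 · 62.88 / 8.905e+09 = 7.566e-11 m³.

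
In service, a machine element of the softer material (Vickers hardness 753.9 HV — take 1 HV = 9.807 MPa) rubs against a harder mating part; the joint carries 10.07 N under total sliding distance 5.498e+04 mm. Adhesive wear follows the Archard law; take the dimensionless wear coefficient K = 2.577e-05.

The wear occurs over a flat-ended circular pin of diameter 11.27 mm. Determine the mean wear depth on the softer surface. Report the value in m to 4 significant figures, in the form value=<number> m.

All working math maintains full float precision, and the intermediates are printed rounded, and a single final rounding, at 4 significant figures.
Convert: Sliding distance L = 5.498e+04 mm = 54.98 m.
Convert: Hardness H = 753.9 HV × 9.807 MPa/HV = 7393 MPa = 7.393e+09 Pa.
Convert: Pin diameter d = 11.27 mm = 0.01127 m. Contact area A = π·d²/4 = π·(0.01127 m)²/4 = 9.976e-05 m².
Restated in SI base units: W = 10.07 N, H = 7.393e+09 Pa, K = 2.577e-05.
Archard relation: V = K·W·L/H = 2.577e-05 · 10.07 · 54.98 / 7.393e+09 = 1.930e-12 m³.
Wear depth h = V/A = 1.930e-12 / 9.976e-05 = 1.934e-08 m.

value=1.934e-08 m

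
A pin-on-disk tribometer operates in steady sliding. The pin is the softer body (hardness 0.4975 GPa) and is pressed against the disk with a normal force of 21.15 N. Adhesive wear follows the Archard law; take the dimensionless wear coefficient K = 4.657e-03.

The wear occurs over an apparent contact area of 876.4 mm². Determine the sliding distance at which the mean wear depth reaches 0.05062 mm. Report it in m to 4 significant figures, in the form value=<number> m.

value=224.1 m

The algebra runs at full float precision — intermediate values are printed rounded. Rounded once at the end: 4 significant digits.
Convert: Hardness H = 0.4975 GPa = 4.975e+08 Pa.
Convert: Contact area A = 876.4 mm² = 8.764e-04 m².
Convert: Depth limit h_lim = 0.05062 mm = 5.062e-05 m.
Restated in SI base units: W = 21.15 N, H = 4.975e+08 Pa, K = 4.657e-03.
Wearable volume V_lim = h_lim·A = 5.062e-05 · 8.764e-04 = 4.436e-08 m³.
Sliding life L = V_lim·H/(K·W) = 4.436e-08 · 4.975e+08 / (4.657e-03 · 21.15) = 224.1 m.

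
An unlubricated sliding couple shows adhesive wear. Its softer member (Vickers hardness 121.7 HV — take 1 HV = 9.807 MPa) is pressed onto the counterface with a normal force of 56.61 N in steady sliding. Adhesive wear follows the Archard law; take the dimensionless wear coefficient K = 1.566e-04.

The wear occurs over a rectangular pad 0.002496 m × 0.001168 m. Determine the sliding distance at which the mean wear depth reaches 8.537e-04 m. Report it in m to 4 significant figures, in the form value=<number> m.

value=335.1 m

The intermediates appear rounded — all arithmetic keeps exact precision. Rounded once at the end: four significant figures.
Convert: Hardness H = 121.7 HV × 9.807 MPa/HV = 1194 MPa = 1.194e+09 Pa.
Convert: Contact area A = 0.002496 m × 0.001168 m = 2.915e-06 m².
Expressed in SI base units: W = 56.61 N, H = 1.194e+09 Pa, K = 1.566e-04.
At the depth limit, V_lim = h_lim·A = 8.537e-04 · 2.915e-06 = 2.489e-09 m³.
Inverting, life L = V_lim·H/(K·W) = 2.489e-09 · 1.194e+09 / (1.566e-04 · 56.61) = 335.1 m.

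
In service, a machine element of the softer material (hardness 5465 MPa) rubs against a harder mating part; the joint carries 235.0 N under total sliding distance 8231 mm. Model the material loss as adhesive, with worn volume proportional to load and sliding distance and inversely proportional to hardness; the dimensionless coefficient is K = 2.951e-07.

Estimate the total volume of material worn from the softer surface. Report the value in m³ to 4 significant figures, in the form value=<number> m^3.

value=1.044e-13 m^3

Intermediate values are printed rounded — every step runs at full float precision. Rounded just once, at 4 significant figures.
Convert: Sliding distance L = 8231 mm = 8.231 m.
Convert: Hardness H = 5465 MPa = 5.465e+09 Pa.
Working in SI base units: W = 235.0 N, H = 5.465e+09 Pa, K = 2.951e-07.
Archard relation: V = K·W·L/H = 2.951e-07 · 235.0 · 8.231 / 5.465e+09 = 1.044e-13 m³.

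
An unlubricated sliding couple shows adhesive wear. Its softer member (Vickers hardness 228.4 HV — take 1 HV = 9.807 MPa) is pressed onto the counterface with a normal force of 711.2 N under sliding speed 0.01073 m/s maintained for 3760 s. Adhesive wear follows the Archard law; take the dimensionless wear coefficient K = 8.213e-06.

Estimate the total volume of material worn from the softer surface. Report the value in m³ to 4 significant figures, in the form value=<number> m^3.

All working math runs at full float precision — intermediates are shown rounded — one final rounding, at 4 significant figures.
Path length L = v·t = 0.01073 m/s × 3760 s = 40.34 m.
Hardness H = 228.4 HV × 9.807 MPa/HV = 2240 MPa = 2.240e+09 Pa.
As SI base values: W = 711.2 N, H = 2.240e+09 Pa, K = 8.213e-06.
Apply Archard: V = K·W·L/H = 8.213e-06 · 711.2 · 40.34 / 2.240e+09 = 1.052e-10 m³.

value=1.052e-10 m^3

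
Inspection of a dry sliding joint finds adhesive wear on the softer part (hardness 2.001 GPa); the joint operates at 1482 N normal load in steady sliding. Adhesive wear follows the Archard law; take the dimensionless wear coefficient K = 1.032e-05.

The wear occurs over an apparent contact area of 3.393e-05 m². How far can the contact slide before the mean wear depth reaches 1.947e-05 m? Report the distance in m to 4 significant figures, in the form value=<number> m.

The algebra runs at full float precision. The intermediates are displayed rounded; rounded once at the end to four significant figures.
Convert: Hardness H = 2.001 GPa = 2.001e+09 Pa.
Collected in SI base units: W = 1482 N, H = 2.001e+09 Pa, K = 1.032e-05.
At the depth limit, V_lim = h_lim·A = 1.947e-05 · 3.393e-05 = 6.606e-10 m³.
Inverting, life L = V_lim·H/(K·W) = 6.606e-10 · 2.001e+09 / (1.032e-05 · 1482) = 86.43 m.

value=86.43 m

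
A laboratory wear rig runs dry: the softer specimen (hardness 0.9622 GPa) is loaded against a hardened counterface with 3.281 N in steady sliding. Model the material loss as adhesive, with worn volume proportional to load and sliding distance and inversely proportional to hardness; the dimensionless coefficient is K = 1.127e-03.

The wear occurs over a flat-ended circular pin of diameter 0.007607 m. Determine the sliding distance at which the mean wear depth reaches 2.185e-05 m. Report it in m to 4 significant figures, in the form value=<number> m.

value=258.4 m

All arithmetic holds full precision, and the intermediates are printed rounded — a lone final rounding to 4 significant figures.
Convert: Hardness H = 0.9622 GPa = 9.622e+08 Pa.
Convert: Contact area A = π·d²/4 = π·(0.007607 m)²/4 = 4.545e-05 m².
As SI base values: W = 3.281 N, H = 9.622e+08 Pa, K = 1.127e-03.
Volume at the limit: V_lim = h_lim·A = 2.185e-05 · 4.545e-05 = 9.930e-10 m³.
Thus life L = V_lim·H/(K·W) = 9.930e-10 · 9.622e+08 / (1.127e-03 · 3.281) = 258.4 m.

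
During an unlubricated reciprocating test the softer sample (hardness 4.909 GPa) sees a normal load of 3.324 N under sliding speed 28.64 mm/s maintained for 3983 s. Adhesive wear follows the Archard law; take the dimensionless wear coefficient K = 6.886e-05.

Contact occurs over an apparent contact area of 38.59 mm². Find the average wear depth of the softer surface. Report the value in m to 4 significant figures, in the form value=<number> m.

Each operation carries full float precision, and intermediate values are shown rounded — a single final rounding, at 4 significant figures.
Convert: Sliding speed v = 28.64 mm/s = 0.02864 m/s. The distance L = v·t = 0.02864 m/s × 3983 s = 114.1 m.
Convert: Hardness H = 4.909 GPa = 4.909e+09 Pa.
Convert: Contact area A = 38.59 mm² = 3.859e-05 m².
Restated in SI base units: W = 3.324 N, H = 4.909e+09 Pa, K = 6.886e-05.
The Archard volume V = K·W·L/H = 6.886e-05 · 3.324 · 114.1 / 4.909e+09 = 5.319e-12 m³.
Wear depth h = V/A = 5.319e-12 / 3.859e-05 = 1.378e-07 m.

value=1.378e-07 m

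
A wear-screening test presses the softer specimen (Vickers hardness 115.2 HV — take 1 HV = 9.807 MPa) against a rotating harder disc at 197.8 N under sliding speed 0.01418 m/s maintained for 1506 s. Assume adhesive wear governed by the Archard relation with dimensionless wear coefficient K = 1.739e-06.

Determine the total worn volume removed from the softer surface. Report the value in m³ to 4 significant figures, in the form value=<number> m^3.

value=6.502e-12 m^3

Intermediate values appear rounded — the algebra keeps full float precision — one final rounding: four significant digits.
Convert: The distance L = v·t = 0.01418 m/s × 1506 s = 21.36 m.
Convert: Hardness H = 115.2 HV × 9.807 MPa/HV = 1130 MPa = 1.130e+09 Pa.
Restated in SI base units: W = 197.8 N, H = 1.130e+09 Pa, K = 1.739e-06.
Wear volume V = K·W·L/H = 1.739e-06 · 197.8 · 21.36 / 1.130e+09 = 6.502e-12 m³.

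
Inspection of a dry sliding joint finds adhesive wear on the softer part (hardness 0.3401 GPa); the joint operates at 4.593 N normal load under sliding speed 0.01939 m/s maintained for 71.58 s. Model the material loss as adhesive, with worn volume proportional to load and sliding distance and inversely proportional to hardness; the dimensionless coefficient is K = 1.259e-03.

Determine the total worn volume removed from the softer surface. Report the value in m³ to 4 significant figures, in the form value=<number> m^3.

value=2.360e-11 m^3

All working math holds exact precision; intermediate values are printed rounded. Rounded once at the end, at 4 significant figures.
Convert: Distance covered L = v·t = 0.01939 m/s × 71.58 s = 1.388 m.
Convert: Hardness H = 0.3401 GPa = 3.401e+08 Pa.
As SI base values: W = 4.593 N, H = 3.401e+08 Pa, K = 1.259e-03.
By Archard's law, V = K·W·L/H = 1.259e-03 · 4.593 · 1.388 / 3.401e+08 = 2.360e-11 m³.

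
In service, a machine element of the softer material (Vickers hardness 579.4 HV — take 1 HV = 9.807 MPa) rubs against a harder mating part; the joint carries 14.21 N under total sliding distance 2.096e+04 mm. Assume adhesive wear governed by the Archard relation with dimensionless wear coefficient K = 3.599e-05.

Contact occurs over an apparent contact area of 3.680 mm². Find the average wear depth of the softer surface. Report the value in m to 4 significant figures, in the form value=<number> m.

The intermediates appear rounded. Each operation holds full precision, and rounded just once, at four significant figures.
Sliding distance L = 2.096e+04 mm = 20.96 m.
Hardness H = 579.4 HV × 9.807 MPa/HV = 5682 MPa = 5.682e+09 Pa.
Contact area A = 3.680 mm² = 3.680e-06 m².
As SI base values: W = 14.21 N, H = 5.682e+09 Pa, K = 3.599e-05.
Wear volume V = K·W·L/H = 3.599e-05 · 14.21 · 20.96 / 5.682e+09 = 1.886e-12 m³.
Depth of wear h = V/A = 1.886e-12 / 3.680e-06 = 5.126e-07 m.

value=5.126e-07 m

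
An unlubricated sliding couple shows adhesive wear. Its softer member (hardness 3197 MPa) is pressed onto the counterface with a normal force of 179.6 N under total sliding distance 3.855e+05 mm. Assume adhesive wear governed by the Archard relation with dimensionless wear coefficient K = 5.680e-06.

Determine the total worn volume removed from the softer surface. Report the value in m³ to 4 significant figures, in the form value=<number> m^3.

value=1.230e-10 m^3

All working math holds full float precision; the intermediates are shown rounded, and rounded just once: 4 significant digits.
Distance L = 3.855e+05 mm = 385.5 m.
Hardness H = 3197 MPa = 3.197e+09 Pa.
Restated in SI base units: W = 179.6 N, H = 3.197e+09 Pa, K = 5.680e-06.
Volume removed: V = K·W·L/H = 5.680e-06 · 179.6 · 385.5 / 3.197e+09 = 1.230e-10 m³.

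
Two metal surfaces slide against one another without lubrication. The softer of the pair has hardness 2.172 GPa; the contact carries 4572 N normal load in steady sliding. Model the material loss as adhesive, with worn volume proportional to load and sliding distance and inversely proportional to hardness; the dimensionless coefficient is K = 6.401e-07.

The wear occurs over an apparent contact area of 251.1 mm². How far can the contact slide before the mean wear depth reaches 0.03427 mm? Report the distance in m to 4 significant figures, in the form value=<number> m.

value=6387 m

The intermediates are displayed rounded, and every step maintains exact precision. Rounded just once to 4 significant figures.
Hardness H = 2.172 GPa = 2.172e+09 Pa.
Contact area A = 251.1 mm² = 2.511e-04 m².
Depth limit h_lim = 0.03427 mm = 3.427e-05 m.
In SI base units: W = 4572 N, H = 2.172e+09 Pa, K = 6.401e-07.
At the depth limit, V_lim = h_lim·A = 3.427e-05 · 2.511e-04 = 8.605e-09 m³.
Life L = V_lim·H/(K·W) = 8.605e-09 · 2.172e+09 / (6.401e-07 · 4572) = 6387 m.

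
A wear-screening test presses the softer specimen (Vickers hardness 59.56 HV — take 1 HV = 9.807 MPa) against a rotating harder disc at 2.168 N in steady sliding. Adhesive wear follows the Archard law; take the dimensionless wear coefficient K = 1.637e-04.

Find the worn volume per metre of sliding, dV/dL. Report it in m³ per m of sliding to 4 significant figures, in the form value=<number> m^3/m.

value=6.076e-13 m^3/m

Intermediate values are displayed rounded, and all arithmetic keeps exact precision — rounded just once, at four significant digits.
Hardness H = 59.56 HV × 9.807 MPa/HV = 584.1 MPa = 5.841e+08 Pa.
In SI base units: W = 2.168 N, H = 5.841e+08 Pa, K = 1.637e-04.
Rate of wear dV/dL = K·W/H, so: 1.637e-04 · 2.168 / 5.841e+08 = 6.076e-13 m³/m.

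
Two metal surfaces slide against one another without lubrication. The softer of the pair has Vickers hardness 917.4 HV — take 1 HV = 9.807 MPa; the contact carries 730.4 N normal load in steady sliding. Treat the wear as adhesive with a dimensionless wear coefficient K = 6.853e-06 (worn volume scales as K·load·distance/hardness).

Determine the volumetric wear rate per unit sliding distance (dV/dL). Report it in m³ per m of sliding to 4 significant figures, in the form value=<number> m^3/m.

value=5.563e-13 m^3/m

Intermediates are displayed rounded; the algebra runs at full float precision. Rounded once at the end to 4 significant figures.
Hardness H = 917.4 HV × 9.807 MPa/HV = 8997 MPa = 8.997e+09 Pa.
Expressed in SI base units: W = 730.4 N, H = 8.997e+09 Pa, K = 6.853e-06.
Wear rate dV/dL = K·W/H, per unit distance: 6.853e-06 · 730.4 / 8.997e+09 = 5.563e-13 m³/m.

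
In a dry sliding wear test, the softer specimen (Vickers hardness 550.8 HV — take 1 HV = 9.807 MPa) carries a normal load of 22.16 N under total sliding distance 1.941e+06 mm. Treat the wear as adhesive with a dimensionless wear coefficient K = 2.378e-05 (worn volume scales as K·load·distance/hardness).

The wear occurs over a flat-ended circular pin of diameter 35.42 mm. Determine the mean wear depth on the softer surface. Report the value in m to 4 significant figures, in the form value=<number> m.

Each operation carries exact precision, and intermediates appear rounded; a lone final rounding to four significant figures.
The distance L = 1.941e+06 mm = 1941 m.
Hardness H = 550.8 HV × 9.807 MPa/HV = 5402 MPa = 5.402e+09 Pa.
Pin diameter d = 35.42 mm = 0.03542 m. Contact area A = π·d²/4 = π·(0.03542 m)²/4 = 9.853e-04 m².
In SI base units: W = 22.16 N, H = 5.402e+09 Pa, K = 2.378e-05.
Volume removed: V = K·W·L/H = 2.378e-05 · 22.16 · 1941 / 5.402e+09 = 1.894e-10 m³.
Depth h = V/A = 1.894e-10 / 9.853e-04 = 1.922e-07 m.

value=1.922e-07 m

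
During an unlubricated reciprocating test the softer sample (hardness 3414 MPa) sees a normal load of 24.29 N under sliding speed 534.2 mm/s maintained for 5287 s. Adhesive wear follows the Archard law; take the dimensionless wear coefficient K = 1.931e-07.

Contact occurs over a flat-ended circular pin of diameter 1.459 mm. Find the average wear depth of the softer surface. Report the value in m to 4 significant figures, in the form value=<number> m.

All working math carries exact precision — quoted intermediates are rounded — rounded once at the end to 4 significant digits.
Convert: Sliding speed v = 534.2 mm/s = 0.5342 m/s. Sliding distance L = v·t = 0.5342 m/s × 5287 s = 2824 m.
Convert: Hardness H = 3414 MPa = 3.414e+09 Pa.
Convert: Pin diameter d = 1.459 mm = 0.001459 m. Contact area A = π·d²/4 = π·(0.001459 m)²/4 = 1.672e-06 m².
Restated in SI base units: W = 24.29 N, H = 3.414e+09 Pa, K = 1.931e-07.
Archard volume V = K·W·L/H = 1.931e-07 · 24.29 · 2824 / 3.414e+09 = 3.880e-12 m³.
Depth of wear h = V/A = 3.880e-12 / 1.672e-06 = 2.321e-06 m.

value=2.321e-06 m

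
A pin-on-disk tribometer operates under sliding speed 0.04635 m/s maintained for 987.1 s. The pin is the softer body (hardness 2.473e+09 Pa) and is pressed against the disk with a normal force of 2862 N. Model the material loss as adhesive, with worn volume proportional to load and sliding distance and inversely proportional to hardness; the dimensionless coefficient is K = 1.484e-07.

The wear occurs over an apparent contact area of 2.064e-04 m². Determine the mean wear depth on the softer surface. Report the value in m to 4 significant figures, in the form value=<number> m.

The intermediates appear rounded — every step runs at full precision. Rounded just once: four significant digits.
Total distance L = v·t = 0.04635 m/s × 987.1 s = 45.75 m.
As SI base values: W = 2862 N, H = 2.473e+09 Pa, K = 1.484e-07.
By Archard's law, V = K·W·L/H = 1.484e-07 · 2862 · 45.75 / 2.473e+09 = 7.858e-12 m³.
Mean depth h = V/A = 7.858e-12 / 2.064e-04 = 3.807e-08 m.

value=3.807e-08 m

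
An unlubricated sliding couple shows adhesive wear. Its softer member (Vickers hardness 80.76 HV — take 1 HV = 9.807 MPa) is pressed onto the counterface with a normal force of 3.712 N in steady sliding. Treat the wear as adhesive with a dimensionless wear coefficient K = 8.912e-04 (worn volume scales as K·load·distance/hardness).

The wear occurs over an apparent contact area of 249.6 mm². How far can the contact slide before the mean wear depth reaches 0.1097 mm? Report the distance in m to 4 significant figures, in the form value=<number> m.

value=6555 m

Intermediate values appear rounded. The computation runs at full float precision — a lone final rounding, at 4 significant figures.
Hardness H = 80.76 HV × 9.807 MPa/HV = 792.0 MPa = 7.920e+08 Pa.
Contact area A = 249.6 mm² = 2.496e-04 m².
Depth limit h_lim = 0.1097 mm = 1.097e-04 m.
Working in SI base units: W = 3.712 N, H = 7.920e+08 Pa, K = 8.912e-04.
Volume at the limit: V_lim = h_lim·A = 1.097e-04 · 2.496e-04 = 2.738e-08 m³.
Inverting, life L = V_lim·H/(K·W) = 2.738e-08 · 7.920e+08 / (8.912e-04 · 3.712) = 6555 m.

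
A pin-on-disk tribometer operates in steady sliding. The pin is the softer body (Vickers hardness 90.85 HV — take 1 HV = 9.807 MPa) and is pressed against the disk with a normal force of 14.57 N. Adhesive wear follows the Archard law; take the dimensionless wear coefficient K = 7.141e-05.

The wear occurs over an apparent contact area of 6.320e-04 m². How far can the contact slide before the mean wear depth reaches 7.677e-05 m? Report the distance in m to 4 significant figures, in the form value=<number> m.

Intermediates are printed rounded, and all arithmetic keeps exact precision. Rounded just once: 4 significant digits.
Hardness H = 90.85 HV × 9.807 MPa/HV = 891.0 MPa = 8.910e+08 Pa.
Collected in SI base units: W = 14.57 N, H = 8.910e+08 Pa, K = 7.141e-05.
Limit volume V_lim = h_lim·A = 7.677e-05 · 6.320e-04 = 4.852e-08 m³.
Life L = V_lim·H/(K·W) = 4.852e-08 · 8.910e+08 / (7.141e-05 · 14.57) = 4.155e+04 m.

value=4.155e+04 m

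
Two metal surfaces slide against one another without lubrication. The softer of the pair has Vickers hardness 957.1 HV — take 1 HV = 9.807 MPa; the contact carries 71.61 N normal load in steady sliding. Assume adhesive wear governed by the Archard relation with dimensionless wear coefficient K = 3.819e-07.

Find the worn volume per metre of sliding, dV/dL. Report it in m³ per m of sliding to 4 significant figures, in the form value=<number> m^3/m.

value=2.914e-15 m^3/m

The algebra holds exact precision; intermediate values are displayed rounded; one final rounding: 4 significant figures.
Convert: Hardness H = 957.1 HV × 9.807 MPa/HV = 9386 MPa = 9.386e+09 Pa.
As SI base values: W = 71.61 N, H = 9.386e+09 Pa, K = 3.819e-07.
Volumetric rate dV/dL = K·W/H — distance-free: 3.819e-07 · 71.61 / 9.386e+09 = 2.914e-15 m³/m.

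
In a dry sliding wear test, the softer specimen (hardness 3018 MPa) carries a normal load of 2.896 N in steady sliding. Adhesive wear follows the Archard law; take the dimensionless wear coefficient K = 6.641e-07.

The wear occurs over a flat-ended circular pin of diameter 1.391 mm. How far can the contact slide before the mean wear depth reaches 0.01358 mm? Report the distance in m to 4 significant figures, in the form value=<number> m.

The intermediates are printed rounded; every step keeps full float precision; rounded once at the end, at 4 significant figures.
Convert: Hardness H = 3018 MPa = 3.018e+09 Pa.
Convert: Pin diameter d = 1.391 mm = 0.001391 m. Contact area A = π·d²/4 = π·(0.001391 m)²/4 = 1.520e-06 m².
Convert: Depth limit h_lim = 0.01358 mm = 1.358e-05 m.
Expressed in SI base units: W = 2.896 N, H = 3.018e+09 Pa, K = 6.641e-07.
Allowed volume V_lim = h_lim·A = 1.358e-05 · 1.520e-06 = 2.064e-11 m³.
So the life L = V_lim·H/(K·W) = 2.064e-11 · 3.018e+09 / (6.641e-07 · 2.896) = 3.238e+04 m.

value=3.238e+04 m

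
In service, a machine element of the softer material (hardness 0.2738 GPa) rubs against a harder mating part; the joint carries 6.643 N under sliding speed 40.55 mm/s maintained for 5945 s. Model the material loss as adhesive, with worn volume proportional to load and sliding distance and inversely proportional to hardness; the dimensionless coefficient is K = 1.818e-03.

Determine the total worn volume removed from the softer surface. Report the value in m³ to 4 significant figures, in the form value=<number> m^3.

value=1.063e-08 m^3

The computation holds exact precision, and intermediates are shown rounded, and a lone final rounding: 4 significant figures.
Convert: Sliding speed v = 40.55 mm/s = 0.04055 m/s. Path length L = v·t = 0.04055 m/s × 5945 s = 241.1 m.
Convert: Hardness H = 0.2738 GPa = 2.738e+08 Pa.
Collected in SI base units: W = 6.643 N, H = 2.738e+08 Pa, K = 1.818e-03.
Archard volume V = K·W·L/H = 1.818e-03 · 6.643 · 241.1 / 2.738e+08 = 1.063e-08 m³.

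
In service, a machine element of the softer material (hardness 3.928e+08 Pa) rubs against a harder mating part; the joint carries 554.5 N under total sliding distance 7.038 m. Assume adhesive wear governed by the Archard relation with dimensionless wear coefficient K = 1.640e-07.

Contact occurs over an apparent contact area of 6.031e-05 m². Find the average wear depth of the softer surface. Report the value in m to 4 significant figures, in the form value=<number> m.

Printed values are rounded. Each operation holds exact precision — a single final rounding, at four significant digits.
In SI base units, W = 554.5 N, H = 3.928e+08 Pa, K = 1.640e-07.
Archard relation: V = K·W·L/H = 1.640e-07 · 554.5 · 7.038 / 3.928e+08 = 1.629e-12 m³.
Depth h = V/A = 1.629e-12 / 6.031e-05 = 2.702e-08 m.

value=2.702e-08 m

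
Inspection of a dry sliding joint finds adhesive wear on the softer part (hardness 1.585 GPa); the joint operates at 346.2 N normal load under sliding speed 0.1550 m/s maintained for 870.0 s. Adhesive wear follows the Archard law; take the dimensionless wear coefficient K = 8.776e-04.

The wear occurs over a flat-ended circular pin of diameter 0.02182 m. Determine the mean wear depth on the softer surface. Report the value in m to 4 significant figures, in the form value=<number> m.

value=6.913e-05 m

The computation keeps full float precision. Intermediates are shown rounded. Rounded just once, at 4 significant digits.
Convert: Path length L = v·t = 0.1550 m/s × 870.0 s = 134.8 m.
Convert: Hardness H = 1.585 GPa = 1.585e+09 Pa.
Convert: Contact area A = π·d²/4 = π·(0.02182 m)²/4 = 3.739e-04 m².
Restated in SI base units: W = 346.2 N, H = 1.585e+09 Pa, K = 8.776e-04.
By Archard's law, V = K·W·L/H = 8.776e-04 · 346.2 · 134.8 / 1.585e+09 = 2.585e-08 m³.
Mean depth h = V/A = 2.585e-08 / 3.739e-04 = 6.913e-05 m.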